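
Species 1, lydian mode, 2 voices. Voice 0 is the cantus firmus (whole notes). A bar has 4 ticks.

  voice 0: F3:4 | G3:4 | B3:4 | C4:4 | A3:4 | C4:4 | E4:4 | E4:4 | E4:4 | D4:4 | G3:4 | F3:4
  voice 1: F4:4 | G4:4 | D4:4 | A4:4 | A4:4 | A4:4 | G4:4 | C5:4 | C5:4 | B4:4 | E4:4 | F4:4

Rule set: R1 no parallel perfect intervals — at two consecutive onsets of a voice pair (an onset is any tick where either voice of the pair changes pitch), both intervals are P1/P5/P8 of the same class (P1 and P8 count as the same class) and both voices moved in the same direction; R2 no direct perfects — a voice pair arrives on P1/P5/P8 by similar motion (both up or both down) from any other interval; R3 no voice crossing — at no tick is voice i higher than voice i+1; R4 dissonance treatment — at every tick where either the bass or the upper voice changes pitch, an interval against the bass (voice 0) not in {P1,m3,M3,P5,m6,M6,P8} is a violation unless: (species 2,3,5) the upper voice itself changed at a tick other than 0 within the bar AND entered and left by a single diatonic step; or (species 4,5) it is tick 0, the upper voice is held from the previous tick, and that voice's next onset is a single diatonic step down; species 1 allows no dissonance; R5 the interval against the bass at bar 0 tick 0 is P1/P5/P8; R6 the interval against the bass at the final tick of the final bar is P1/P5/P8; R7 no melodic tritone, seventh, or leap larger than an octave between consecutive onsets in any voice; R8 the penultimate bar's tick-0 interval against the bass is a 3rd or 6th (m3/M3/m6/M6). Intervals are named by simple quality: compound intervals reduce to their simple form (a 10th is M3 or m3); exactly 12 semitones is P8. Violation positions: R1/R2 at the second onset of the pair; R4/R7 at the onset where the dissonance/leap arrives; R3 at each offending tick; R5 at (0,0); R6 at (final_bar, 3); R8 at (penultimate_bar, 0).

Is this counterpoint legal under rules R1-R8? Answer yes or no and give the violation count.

bar 0: v0=F3 v1=F4 (P8)
bar 1: v0=G3 v1=G4 (P8)
bar 2: v0=B3 v1=D4 (m3)
bar 3: v0=C4 v1=A4 (M6)
bar 4: v0=A3 v1=A4 (P8)
bar 5: v0=C4 v1=A4 (M6)
bar 6: v0=E4 v1=G4 (m3)
bar 7: v0=E4 v1=C5 (m6)
bar 8: v0=E4 v1=C5 (m6)
bar 9: v0=D4 v1=B4 (M6)
bar 10: v0=G3 v1=E4 (M6)
bar 11: v0=F3 v1=F4 (P8)
  R1 @ bar1.0: F3/F4 P8 -> G3/G4 P8 similar

No (1 violations)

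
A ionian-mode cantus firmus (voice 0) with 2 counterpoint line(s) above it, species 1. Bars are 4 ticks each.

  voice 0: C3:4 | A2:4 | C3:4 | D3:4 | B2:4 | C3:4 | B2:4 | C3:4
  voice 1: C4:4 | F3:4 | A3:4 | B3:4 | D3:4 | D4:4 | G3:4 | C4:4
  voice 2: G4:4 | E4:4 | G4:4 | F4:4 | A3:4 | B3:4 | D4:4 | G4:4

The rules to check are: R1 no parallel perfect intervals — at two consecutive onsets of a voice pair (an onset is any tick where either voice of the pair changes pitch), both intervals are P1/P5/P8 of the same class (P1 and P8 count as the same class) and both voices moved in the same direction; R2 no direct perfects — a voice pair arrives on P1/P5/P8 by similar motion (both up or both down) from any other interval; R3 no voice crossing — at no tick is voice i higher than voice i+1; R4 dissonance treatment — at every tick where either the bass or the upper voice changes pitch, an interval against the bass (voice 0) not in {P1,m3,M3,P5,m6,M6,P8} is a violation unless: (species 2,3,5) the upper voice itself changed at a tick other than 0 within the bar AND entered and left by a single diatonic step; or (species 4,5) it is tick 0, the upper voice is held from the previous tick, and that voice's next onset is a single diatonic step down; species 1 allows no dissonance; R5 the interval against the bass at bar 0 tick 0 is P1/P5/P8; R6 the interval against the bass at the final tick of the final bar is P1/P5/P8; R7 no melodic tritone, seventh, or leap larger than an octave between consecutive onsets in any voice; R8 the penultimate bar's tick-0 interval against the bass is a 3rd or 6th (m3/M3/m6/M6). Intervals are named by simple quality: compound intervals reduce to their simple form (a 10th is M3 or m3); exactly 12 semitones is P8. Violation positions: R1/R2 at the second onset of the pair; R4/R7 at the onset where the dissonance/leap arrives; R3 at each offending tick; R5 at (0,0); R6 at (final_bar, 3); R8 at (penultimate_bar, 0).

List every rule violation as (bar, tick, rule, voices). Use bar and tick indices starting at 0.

(1, 0, R1, (0, 2))
(2, 0, R1, (0, 2))
(4, 0, R2, (1, 2))
(4, 0, R4, (0, 2))
(5, 0, R3, (1, 2))
(5, 0, R4, (0, 1))
(5, 0, R4, (0, 2))
(5, 1, R3, (1, 2))
(5, 2, R3, (1, 2))
(5, 3, R3, (1, 2))
(7, 0, R1, (1, 2))
(7, 0, R2, (0, 1))
(7, 0, R2, (0, 2))

bar 0: v0=C3 v1=C4 v2=G4 downbeat P5
bar 1: v0=A2 v1=F3 v2=E4 downbeat P5
bar 2: v0=C3 v1=A3 v2=G4 downbeat P5
bar 3: v0=D3 v1=B3 v2=F4 downbeat m3
bar 4: v0=B2 v1=D3 v2=A3 downbeat m7
bar 5: v0=C3 v1=D4 v2=B3 downbeat M7
bar 6: v0=B2 v1=G3 v2=D4 downbeat m3
bar 7: v0=C3 v1=C4 v2=G4 downbeat P5
  -> R1 @ bar 1 tick 0 v(0, 2): C3/G4 P5 -> A2/E4 P5 similar
  -> R1 @ bar 2 tick 0 v(0, 2): A2/E4 P5 -> C3/G4 P5 similar
  -> R2 @ bar 4 tick 0 v(1, 2): B3/F4 TT -> D3/A3 P5 similar
  -> R4 @ bar 4 tick 0 v(0, 2): B2/A3 m7 untreated
  -> R3 @ bar 5 tick 0 v(1, 2): D4 above B3
  -> R4 @ bar 5 tick 0 v(0, 1): C3/D4 M2 untreated
  -> R4 @ bar 5 tick 0 v(0, 2): C3/B3 M7 untreated
  -> R3 @ bar 5 tick 1 v(1, 2): D4 above B3
  -> R3 @ bar 5 tick 2 v(1, 2): D4 above B3
  -> R3 @ bar 5 tick 3 v(1, 2): D4 above B3
  -> R1 @ bar 7 tick 0 v(1, 2): G3/D4 P5 -> C4/G4 P5 similar
  -> R2 @ bar 7 tick 0 v(0, 1): B2/G3 m6 -> C3/C4 P8 similar
  -> R2 @ bar 7 tick 0 v(0, 2): B2/D4 m3 -> C3/G4 P5 similar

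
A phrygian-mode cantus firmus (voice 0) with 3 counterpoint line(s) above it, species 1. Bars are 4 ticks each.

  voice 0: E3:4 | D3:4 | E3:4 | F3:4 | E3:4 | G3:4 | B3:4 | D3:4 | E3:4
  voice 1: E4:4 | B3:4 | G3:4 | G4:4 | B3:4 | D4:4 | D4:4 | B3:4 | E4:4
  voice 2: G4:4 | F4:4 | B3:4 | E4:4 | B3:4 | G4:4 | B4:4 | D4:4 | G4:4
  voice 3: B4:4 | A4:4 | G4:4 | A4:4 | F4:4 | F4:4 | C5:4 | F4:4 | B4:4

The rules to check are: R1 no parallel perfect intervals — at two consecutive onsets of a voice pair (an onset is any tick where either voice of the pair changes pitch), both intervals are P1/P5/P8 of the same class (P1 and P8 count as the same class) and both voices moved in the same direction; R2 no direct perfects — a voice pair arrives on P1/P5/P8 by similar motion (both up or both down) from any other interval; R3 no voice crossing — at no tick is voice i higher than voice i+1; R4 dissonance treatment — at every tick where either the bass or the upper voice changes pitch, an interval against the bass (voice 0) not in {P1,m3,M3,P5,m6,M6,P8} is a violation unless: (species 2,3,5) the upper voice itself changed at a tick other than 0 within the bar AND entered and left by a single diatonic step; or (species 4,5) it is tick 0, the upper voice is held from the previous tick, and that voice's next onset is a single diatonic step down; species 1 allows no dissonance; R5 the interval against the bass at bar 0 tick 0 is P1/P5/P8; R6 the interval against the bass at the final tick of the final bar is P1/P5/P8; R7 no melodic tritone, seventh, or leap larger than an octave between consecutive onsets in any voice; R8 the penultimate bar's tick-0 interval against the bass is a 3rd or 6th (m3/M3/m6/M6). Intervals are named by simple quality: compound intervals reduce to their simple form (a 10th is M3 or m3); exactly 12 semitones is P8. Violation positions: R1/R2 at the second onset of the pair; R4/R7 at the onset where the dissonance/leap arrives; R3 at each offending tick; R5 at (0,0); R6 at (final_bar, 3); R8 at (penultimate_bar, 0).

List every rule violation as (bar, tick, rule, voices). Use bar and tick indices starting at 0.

(0, 0, R5, (0, 2))
(1, 0, R1, (0, 3))
(2, 0, R2, (1, 3))
(2, 0, R7, (2,))
(3, 0, R3, (1, 2))
(3, 0, R4, (0, 1))
(3, 0, R4, (0, 2))
(3, 1, R3, (1, 2))
(3, 2, R3, (1, 2))
(3, 3, R3, (1, 2))
(4, 0, R2, (0, 1))
(4, 0, R2, (0, 2))
(4, 0, R2, (1, 2))
(4, 0, R4, (0, 3))
(5, 0, R1, (0, 1))
(5, 0, R2, (0, 2))
(5, 0, R3, (2, 3))
(5, 0, R4, (0, 3))
(5, 1, R3, (2, 3))
(5, 2, R3, (2, 3))
(5, 3, R3, (2, 3))
(6, 0, R1, (0, 2))
(6, 0, R4, (0, 3))
(7, 0, R1, (0, 2))
(7, 0, R8, (0, 2))
(8, 0, R2, (0, 1))
(8, 0, R2, (0, 3))
(8, 0, R2, (1, 3))
(8, 0, R7, (3,))
(8, 3, R6, (0, 2))

bar 0: v0=E3 v1=E4 v2=G4 v3=B4 downbeat P5
bar 1: v0=D3 v1=B3 v2=F4 v3=A4 downbeat P5
bar 2: v0=E3 v1=G3 v2=B3 v3=G4 downbeat m3
bar 3: v0=F3 v1=G4 v2=E4 v3=A4 downbeat M3
bar 4: v0=E3 v1=B3 v2=B3 v3=F4 downbeat m2
bar 5: v0=G3 v1=D4 v2=G4 v3=F4 downbeat m7
bar 6: v0=B3 v1=D4 v2=B4 v3=C5 downbeat m2
bar 7: v0=D3 v1=B3 v2=D4 v3=F4 downbeat m3
bar 8: v0=E3 v1=E4 v2=G4 v3=B4 downbeat P5
  -> R5 @ bar 0 tick 0 v(0, 2): opens on m3
  -> R1 @ bar 1 tick 0 v(0, 3): E3/B4 P5 -> D3/A4 P5 similar
  -> R2 @ bar 2 tick 0 v(1, 3): B3/A4 m7 -> G3/G4 P8 similar
  -> R7 @ bar 2 tick 0 v(2,): F4->B3 leap 6st
  -> R3 @ bar 3 tick 0 v(1, 2): G4 above E4
  -> R4 @ bar 3 tick 0 v(0, 1): F3/G4 M2 untreated
  -> R4 @ bar 3 tick 0 v(0, 2): F3/E4 M7 untreated
  -> R3 @ bar 3 tick 1 v(1, 2): G4 above E4
  -> R3 @ bar 3 tick 2 v(1, 2): G4 above E4
  -> R3 @ bar 3 tick 3 v(1, 2): G4 above E4
  -> R2 @ bar 4 tick 0 v(0, 1): F3/G4 M2 -> E3/B3 P5 similar
  -> R2 @ bar 4 tick 0 v(0, 2): F3/E4 M7 -> E3/B3 P5 similar
  -> R2 @ bar 4 tick 0 v(1, 2): G4/E4 m3 -> B3/B3 P1 similar
  -> R4 @ bar 4 tick 0 v(0, 3): E3/F4 m2 untreated
  -> R1 @ bar 5 tick 0 v(0, 1): E3/B3 P5 -> G3/D4 P5 similar
  -> R2 @ bar 5 tick 0 v(0, 2): E3/B3 P5 -> G3/G4 P8 similar
  -> R3 @ bar 5 tick 0 v(2, 3): G4 above F4
  -> R4 @ bar 5 tick 0 v(0, 3): G3/F4 m7 untreated
  -> R3 @ bar 5 tick 1 v(2, 3): G4 above F4
  -> R3 @ bar 5 tick 2 v(2, 3): G4 above F4
  -> R3 @ bar 5 tick 3 v(2, 3): G4 above F4
  -> R1 @ bar 6 tick 0 v(0, 2): G3/G4 P8 -> B3/B4 P8 similar
  -> R4 @ bar 6 tick 0 v(0, 3): B3/C5 m2 untreated
  -> R1 @ bar 7 tick 0 v(0, 2): B3/B4 P8 -> D3/D4 P8 similar
  -> R8 @ bar 7 tick 0 v(0, 2): penult P8 not 3rd/6th
  -> R2 @ bar 8 tick 0 v(0, 1): D3/B3 M6 -> E3/E4 P8 similar
  -> R2 @ bar 8 tick 0 v(0, 3): D3/F4 m3 -> E3/B4 P5 similar
  -> R2 @ bar 8 tick 0 v(1, 3): B3/F4 TT -> E4/B4 P5 similar
  -> R7 @ bar 8 tick 0 v(3,): F4->B4 leap 6st
  -> R6 @ bar 8 tick 3 v(0, 2): closes on m3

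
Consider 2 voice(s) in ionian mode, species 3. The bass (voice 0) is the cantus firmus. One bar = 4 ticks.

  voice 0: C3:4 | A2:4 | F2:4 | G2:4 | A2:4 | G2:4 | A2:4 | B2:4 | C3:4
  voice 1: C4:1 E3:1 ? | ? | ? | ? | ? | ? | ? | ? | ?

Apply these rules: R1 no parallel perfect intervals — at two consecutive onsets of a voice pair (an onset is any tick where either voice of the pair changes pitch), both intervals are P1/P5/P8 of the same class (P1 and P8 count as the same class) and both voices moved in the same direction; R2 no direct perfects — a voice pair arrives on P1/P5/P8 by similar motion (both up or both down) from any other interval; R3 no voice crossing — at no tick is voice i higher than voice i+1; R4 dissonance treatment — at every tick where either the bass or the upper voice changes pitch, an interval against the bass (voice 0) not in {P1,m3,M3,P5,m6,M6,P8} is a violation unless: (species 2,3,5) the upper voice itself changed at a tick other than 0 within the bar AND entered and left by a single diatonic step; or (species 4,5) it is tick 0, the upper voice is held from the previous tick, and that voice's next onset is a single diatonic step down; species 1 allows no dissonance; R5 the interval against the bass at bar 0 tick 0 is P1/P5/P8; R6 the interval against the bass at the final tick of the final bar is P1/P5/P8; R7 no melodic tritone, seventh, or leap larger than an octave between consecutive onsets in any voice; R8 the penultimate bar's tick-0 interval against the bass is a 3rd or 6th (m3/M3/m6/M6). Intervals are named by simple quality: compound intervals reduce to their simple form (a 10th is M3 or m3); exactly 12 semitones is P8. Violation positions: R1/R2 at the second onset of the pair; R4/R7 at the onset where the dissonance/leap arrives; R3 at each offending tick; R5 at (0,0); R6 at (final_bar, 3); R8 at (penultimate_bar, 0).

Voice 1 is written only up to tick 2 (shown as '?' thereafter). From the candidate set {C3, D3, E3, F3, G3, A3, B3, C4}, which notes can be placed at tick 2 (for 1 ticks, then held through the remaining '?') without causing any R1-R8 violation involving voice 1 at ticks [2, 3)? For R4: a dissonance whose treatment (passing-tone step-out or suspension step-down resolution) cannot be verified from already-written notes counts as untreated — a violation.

{A3, C3, C4, E3, G3}

C3: legal
D3: violates R4
E3: legal
F3: violates R4
G3: legal
A3: legal
B3: violates R4
C4: legal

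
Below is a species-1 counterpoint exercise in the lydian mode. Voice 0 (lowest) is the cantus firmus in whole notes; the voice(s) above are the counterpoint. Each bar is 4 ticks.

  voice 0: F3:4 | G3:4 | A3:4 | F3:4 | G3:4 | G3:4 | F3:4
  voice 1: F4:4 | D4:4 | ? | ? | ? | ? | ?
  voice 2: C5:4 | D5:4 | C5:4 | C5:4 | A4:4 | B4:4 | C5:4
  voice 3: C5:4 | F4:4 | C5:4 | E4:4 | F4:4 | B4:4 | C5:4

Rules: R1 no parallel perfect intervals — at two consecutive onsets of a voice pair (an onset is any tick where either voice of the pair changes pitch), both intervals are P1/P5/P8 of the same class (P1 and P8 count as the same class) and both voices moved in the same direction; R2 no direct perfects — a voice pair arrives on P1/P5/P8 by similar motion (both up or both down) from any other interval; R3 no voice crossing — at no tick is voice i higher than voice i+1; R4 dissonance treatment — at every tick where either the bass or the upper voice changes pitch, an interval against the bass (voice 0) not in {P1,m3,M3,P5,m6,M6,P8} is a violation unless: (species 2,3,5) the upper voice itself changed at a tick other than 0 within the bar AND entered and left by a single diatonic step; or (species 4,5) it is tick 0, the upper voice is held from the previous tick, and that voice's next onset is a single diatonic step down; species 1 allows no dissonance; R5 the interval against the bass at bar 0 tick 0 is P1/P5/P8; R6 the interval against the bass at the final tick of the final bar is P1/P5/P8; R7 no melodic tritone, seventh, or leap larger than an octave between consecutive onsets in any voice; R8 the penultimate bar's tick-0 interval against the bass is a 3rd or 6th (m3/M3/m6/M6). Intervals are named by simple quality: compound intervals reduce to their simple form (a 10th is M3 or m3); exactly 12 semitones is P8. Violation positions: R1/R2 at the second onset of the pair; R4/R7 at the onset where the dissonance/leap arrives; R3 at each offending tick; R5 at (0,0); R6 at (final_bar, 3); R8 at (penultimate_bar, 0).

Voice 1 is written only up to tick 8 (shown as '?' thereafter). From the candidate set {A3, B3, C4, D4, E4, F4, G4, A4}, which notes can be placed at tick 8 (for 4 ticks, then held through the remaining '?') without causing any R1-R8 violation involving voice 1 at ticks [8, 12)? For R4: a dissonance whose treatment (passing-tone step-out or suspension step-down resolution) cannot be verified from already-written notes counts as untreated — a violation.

{A3}

A3: legal
B3: violates R4
C4: violates R1
D4: violates R4
E4: violates R1
F4: violates R2
G4: violates R4
A4: violates R2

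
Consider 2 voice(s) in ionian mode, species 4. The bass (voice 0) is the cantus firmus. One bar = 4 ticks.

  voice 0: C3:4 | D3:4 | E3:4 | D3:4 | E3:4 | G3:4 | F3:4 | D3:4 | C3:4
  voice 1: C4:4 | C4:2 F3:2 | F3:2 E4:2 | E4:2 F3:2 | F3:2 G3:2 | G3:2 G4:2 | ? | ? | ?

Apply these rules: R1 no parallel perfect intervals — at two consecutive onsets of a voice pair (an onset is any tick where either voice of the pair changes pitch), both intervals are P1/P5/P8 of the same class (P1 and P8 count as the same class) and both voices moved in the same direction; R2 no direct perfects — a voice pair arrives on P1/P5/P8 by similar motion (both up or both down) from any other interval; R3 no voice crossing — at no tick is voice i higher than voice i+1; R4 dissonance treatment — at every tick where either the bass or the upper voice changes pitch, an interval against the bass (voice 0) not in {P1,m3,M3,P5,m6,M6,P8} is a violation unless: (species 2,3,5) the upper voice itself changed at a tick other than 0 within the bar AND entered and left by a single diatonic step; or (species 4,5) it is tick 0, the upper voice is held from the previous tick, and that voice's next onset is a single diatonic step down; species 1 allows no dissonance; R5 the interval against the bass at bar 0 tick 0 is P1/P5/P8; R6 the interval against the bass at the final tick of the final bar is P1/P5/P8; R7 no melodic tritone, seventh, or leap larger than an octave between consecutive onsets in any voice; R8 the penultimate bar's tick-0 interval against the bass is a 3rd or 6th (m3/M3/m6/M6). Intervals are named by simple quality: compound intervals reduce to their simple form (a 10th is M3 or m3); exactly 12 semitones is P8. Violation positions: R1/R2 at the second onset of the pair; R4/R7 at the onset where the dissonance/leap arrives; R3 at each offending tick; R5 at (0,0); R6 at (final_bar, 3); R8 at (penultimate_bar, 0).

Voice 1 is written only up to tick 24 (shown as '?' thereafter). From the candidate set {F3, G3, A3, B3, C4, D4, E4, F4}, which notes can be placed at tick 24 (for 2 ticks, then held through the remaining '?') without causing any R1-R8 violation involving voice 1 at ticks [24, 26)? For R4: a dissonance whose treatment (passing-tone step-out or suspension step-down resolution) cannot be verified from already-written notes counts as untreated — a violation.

{D4}

F3: violates R1,R7
G3: violates R4
A3: violates R7
B3: violates R4
C4: violates R2
D4: legal
E4: violates R4
F4: violates R1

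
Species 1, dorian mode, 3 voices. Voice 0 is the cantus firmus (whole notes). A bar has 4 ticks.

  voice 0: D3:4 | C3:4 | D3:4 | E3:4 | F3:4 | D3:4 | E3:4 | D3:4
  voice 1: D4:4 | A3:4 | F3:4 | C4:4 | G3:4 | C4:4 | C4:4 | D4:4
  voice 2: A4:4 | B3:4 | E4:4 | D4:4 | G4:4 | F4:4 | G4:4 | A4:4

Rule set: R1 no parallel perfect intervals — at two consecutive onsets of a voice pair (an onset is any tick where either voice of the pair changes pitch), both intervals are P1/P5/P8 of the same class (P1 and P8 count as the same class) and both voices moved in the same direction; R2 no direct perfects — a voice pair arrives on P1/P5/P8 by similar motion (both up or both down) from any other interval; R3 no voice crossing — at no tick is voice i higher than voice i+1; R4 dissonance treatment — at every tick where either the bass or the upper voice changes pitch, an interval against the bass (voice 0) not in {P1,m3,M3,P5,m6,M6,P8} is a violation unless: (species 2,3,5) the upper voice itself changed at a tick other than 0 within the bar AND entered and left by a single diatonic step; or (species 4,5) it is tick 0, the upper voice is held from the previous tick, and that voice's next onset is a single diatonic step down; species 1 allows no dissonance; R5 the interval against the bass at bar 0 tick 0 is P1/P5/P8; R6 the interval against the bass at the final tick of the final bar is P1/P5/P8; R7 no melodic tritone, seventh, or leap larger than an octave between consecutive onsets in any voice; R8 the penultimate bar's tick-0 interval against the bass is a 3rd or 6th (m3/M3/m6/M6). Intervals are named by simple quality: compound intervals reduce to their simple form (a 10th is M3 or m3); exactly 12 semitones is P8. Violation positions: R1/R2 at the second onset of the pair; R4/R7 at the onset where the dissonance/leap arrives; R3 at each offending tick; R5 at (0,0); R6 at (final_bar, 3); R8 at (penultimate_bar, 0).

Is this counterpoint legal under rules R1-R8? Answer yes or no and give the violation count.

No (8 violations)

bar 0: v0=D3 v1=D4 v2=A4 (P5)
bar 1: v0=C3 v1=A3 v2=B3 (M7)
bar 2: v0=D3 v1=F3 v2=E4 (M2)
bar 3: v0=E3 v1=C4 v2=D4 (m7)
bar 4: v0=F3 v1=G3 v2=G4 (M2)
bar 5: v0=D3 v1=C4 v2=F4 (m3)
bar 6: v0=E3 v1=C4 v2=G4 (m3)
bar 7: v0=D3 v1=D4 v2=A4 (P5)
  R4 @ bar1.0: C3/B3 M7 untreated
  R7 @ bar1.0: A4->B3 leap 10st
  R4 @ bar2.0: D3/E4 M2 untreated
  R4 @ bar3.0: E3/D4 m7 untreated
  R4 @ bar4.0: F3/G3 M2 untreated
  R4 @ bar4.0: F3/G4 M2 untreated
  R4 @ bar5.0: D3/C4 m7 untreated
  R1 @ bar7.0: C4/G4 P5 -> D4/A4 P5 similar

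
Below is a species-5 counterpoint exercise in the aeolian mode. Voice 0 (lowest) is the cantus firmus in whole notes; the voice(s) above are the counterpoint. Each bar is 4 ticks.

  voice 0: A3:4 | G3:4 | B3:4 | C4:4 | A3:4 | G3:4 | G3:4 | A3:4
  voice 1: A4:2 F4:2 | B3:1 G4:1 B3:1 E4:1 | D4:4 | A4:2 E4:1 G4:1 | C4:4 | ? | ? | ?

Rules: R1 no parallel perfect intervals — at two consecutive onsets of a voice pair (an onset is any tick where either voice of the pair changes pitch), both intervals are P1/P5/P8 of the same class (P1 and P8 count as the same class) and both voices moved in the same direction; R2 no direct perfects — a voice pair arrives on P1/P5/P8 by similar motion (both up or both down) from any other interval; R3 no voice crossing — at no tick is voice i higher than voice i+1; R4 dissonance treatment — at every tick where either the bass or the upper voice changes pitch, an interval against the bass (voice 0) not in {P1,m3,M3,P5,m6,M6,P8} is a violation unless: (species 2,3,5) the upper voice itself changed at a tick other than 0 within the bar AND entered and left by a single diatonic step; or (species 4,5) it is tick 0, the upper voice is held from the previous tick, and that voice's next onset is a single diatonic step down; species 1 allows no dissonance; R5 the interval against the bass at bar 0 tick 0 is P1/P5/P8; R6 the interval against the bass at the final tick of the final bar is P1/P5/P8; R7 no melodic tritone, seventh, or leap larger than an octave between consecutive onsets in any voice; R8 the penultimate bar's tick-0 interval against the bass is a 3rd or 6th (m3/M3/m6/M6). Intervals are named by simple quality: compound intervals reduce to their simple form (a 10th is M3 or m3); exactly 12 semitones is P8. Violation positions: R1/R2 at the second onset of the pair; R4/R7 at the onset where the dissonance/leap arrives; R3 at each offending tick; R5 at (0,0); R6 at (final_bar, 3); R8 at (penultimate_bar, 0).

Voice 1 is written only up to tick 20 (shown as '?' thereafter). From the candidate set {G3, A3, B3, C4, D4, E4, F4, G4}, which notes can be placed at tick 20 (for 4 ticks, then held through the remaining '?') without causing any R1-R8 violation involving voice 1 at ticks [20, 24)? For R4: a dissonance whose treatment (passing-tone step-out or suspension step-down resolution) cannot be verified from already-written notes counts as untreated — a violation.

G3: violates R2
A3: violates R4
B3: legal
C4: violates R4
D4: legal
E4: legal
F4: violates R4
G4: legal

{B3, D4, E4, G4}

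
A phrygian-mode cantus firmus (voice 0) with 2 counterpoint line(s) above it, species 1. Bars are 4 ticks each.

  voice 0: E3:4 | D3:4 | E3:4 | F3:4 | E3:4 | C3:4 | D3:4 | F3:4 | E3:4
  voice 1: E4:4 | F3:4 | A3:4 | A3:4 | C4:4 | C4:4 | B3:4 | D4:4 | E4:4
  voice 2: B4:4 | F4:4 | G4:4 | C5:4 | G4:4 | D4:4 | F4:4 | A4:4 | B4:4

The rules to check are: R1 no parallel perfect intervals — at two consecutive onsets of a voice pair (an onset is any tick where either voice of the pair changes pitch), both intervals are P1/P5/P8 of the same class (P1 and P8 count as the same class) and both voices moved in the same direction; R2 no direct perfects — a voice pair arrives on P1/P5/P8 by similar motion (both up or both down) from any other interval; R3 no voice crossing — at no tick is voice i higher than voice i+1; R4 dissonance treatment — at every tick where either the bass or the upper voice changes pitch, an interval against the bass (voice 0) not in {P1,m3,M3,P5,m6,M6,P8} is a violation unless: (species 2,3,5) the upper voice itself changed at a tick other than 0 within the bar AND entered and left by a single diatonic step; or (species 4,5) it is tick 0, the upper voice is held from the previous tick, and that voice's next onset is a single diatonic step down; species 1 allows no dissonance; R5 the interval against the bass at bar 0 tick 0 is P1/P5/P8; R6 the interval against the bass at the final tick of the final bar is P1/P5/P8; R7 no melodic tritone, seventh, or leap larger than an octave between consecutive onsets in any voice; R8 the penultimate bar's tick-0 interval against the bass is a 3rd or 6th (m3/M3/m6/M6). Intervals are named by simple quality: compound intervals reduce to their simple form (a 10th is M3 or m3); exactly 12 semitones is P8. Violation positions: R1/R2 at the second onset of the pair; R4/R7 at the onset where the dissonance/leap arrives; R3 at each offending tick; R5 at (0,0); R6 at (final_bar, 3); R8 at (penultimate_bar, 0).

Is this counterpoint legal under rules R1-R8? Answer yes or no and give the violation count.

No (8 violations)

bar 0: v0=E3 v1=E4 v2=B4 (P5)
bar 1: v0=D3 v1=F3 v2=F4 (m3)
bar 2: v0=E3 v1=A3 v2=G4 (m3)
bar 3: v0=F3 v1=A3 v2=C5 (P5)
bar 4: v0=E3 v1=C4 v2=G4 (m3)
bar 5: v0=C3 v1=C4 v2=D4 (M2)
bar 6: v0=D3 v1=B3 v2=F4 (m3)
bar 7: v0=F3 v1=D4 v2=A4 (M3)
bar 8: v0=E3 v1=E4 v2=B4 (P5)
  R2 @ bar1.0: E4/B4 P5 -> F3/F4 P8 similar
  R7 @ bar1.0: E4->F3 leap 11st
  R7 @ bar1.0: B4->F4 leap 6st
  R4 @ bar2.0: E3/A3 P4 untreated
  R2 @ bar3.0: E3/G4 m3 -> F3/C5 P5 similar
  R4 @ bar5.0: C3/D4 M2 untreated
  R2 @ bar7.0: B3/F4 TT -> D4/A4 P5 similar
  R1 @ bar8.0: D4/A4 P5 -> E4/B4 P5 similar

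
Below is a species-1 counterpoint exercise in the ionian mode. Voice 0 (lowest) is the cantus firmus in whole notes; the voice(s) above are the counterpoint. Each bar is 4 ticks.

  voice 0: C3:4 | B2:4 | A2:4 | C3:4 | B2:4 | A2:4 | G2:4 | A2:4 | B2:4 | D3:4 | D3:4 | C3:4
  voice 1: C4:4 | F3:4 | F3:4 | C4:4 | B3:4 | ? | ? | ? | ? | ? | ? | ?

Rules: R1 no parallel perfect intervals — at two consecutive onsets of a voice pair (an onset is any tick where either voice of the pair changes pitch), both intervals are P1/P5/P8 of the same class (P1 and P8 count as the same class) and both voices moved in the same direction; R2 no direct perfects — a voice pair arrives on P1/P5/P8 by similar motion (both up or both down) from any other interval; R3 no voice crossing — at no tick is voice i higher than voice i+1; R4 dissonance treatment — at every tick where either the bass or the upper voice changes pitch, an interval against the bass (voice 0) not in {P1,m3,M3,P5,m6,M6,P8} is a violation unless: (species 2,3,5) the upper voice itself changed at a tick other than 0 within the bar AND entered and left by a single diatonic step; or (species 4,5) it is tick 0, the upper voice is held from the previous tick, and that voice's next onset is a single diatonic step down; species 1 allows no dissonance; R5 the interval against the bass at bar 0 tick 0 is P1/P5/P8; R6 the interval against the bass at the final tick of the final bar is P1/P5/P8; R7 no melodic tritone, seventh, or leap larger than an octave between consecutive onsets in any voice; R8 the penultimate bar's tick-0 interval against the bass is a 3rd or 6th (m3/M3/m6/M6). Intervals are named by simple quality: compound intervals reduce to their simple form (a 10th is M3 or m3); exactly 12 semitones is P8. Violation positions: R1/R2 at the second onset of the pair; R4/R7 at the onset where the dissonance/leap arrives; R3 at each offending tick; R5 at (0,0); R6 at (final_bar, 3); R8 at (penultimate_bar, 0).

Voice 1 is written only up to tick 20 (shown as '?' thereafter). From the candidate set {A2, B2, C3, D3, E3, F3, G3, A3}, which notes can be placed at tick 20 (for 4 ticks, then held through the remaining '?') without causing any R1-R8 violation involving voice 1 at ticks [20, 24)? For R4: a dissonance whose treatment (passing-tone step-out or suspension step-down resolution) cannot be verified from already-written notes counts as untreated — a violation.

{}

A2: violates R1,R7
B2: violates R4
C3: violates R7
D3: violates R4
E3: violates R2
F3: violates R7
G3: violates R4
A3: violates R1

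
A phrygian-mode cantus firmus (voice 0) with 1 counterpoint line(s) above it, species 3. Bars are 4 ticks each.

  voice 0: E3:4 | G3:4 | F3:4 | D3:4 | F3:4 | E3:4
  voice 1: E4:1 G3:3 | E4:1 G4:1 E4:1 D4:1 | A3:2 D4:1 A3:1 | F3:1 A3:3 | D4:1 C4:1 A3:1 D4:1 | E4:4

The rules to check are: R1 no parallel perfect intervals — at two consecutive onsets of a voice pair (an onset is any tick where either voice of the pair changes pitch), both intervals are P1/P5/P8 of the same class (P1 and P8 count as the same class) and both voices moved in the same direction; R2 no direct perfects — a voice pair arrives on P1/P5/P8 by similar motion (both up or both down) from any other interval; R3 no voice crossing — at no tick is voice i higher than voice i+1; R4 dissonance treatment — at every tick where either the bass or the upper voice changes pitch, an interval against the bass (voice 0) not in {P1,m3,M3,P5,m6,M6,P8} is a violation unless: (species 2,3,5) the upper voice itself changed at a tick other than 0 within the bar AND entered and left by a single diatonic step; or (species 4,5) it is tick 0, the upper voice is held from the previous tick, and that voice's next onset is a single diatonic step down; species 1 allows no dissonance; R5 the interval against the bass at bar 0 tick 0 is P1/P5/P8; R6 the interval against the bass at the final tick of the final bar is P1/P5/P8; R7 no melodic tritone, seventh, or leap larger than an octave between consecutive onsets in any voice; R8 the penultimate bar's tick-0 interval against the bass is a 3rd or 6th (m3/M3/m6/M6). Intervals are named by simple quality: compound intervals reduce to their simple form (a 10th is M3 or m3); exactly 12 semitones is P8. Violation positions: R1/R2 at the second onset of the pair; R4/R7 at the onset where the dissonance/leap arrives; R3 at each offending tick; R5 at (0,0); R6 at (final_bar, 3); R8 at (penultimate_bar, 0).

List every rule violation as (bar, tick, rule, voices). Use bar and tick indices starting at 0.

bar 0: v0=E3 v1=E4 downbeat P8
bar 1: v0=G3 v1=E4 downbeat M6
bar 2: v0=F3 v1=A3 downbeat M3
bar 3: v0=D3 v1=F3 downbeat m3
bar 4: v0=F3 v1=D4 downbeat M6
bar 5: v0=E3 v1=E4 downbeat P8

No violations across 6 bars (E3..E3 vs E4..E4).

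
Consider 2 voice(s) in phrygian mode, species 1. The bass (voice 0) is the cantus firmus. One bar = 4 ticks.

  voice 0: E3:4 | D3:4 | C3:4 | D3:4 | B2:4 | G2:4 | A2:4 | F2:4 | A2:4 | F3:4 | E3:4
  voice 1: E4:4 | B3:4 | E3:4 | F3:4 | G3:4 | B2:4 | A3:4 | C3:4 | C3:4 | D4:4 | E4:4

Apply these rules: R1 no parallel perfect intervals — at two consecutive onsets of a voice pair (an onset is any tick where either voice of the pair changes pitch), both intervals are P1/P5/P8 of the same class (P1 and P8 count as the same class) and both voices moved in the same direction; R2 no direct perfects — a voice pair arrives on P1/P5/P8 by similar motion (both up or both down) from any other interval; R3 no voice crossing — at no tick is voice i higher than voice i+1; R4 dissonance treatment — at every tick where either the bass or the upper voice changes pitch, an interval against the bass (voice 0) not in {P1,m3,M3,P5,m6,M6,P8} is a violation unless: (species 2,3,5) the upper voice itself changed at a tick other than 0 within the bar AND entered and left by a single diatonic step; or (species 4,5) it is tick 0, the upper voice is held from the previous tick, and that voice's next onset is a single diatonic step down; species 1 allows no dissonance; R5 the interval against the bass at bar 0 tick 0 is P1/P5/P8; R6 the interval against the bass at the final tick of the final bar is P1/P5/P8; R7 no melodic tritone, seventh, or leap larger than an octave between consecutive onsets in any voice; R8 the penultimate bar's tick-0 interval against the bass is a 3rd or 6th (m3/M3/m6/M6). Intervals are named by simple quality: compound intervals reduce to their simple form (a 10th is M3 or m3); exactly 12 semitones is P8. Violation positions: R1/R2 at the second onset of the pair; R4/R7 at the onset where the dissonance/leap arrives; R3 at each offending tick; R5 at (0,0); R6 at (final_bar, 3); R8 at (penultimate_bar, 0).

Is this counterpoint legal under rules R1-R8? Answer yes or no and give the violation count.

bar 0: v0=E3 v1=E4 (P8)
bar 1: v0=D3 v1=B3 (M6)
bar 2: v0=C3 v1=E3 (M3)
bar 3: v0=D3 v1=F3 (m3)
bar 4: v0=B2 v1=G3 (m6)
bar 5: v0=G2 v1=B2 (M3)
bar 6: v0=A2 v1=A3 (P8)
bar 7: v0=F2 v1=C3 (P5)
bar 8: v0=A2 v1=C3 (m3)
bar 9: v0=F3 v1=D4 (M6)
bar 10: v0=E3 v1=E4 (P8)
  R2 @ bar6.0: G2/B2 M3 -> A2/A3 P8 similar
  R7 @ bar6.0: B2->A3 leap 10st
  R2 @ bar7.0: A2/A3 P8 -> F2/C3 P5 similar
  R7 @ bar9.0: C3->D4 leap 14st

No (4 violations)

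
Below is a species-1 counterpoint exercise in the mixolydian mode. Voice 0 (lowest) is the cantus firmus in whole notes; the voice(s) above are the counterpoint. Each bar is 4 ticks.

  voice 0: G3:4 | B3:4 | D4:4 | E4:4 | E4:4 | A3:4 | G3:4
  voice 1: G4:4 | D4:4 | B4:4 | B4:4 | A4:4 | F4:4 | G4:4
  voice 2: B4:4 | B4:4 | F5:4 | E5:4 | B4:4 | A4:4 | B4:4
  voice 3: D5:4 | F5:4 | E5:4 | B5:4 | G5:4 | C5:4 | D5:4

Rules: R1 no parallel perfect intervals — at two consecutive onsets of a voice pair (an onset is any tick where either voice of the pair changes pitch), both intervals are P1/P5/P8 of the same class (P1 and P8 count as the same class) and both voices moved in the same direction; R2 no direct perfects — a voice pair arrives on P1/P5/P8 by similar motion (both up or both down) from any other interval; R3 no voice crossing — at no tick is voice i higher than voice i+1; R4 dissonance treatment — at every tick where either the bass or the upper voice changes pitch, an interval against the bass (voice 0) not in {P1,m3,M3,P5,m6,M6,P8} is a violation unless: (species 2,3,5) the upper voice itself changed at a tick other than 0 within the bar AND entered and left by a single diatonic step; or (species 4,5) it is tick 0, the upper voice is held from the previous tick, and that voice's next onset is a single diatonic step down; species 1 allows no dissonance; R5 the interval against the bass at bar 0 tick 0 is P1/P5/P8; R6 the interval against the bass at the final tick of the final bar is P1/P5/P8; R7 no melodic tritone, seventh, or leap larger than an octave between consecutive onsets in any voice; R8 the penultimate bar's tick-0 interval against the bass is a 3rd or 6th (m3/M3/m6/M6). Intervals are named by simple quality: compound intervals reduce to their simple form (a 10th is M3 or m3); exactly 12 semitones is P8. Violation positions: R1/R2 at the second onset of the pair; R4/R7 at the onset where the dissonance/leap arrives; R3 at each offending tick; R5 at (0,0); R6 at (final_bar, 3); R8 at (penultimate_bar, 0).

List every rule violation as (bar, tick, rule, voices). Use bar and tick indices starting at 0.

bar 0: v0=G3 v1=G4 v2=B4 v3=D5 downbeat P5
bar 1: v0=B3 v1=D4 v2=B4 v3=F5 downbeat TT
bar 2: v0=D4 v1=B4 v2=F5 v3=E5 downbeat M2
bar 3: v0=E4 v1=B4 v2=E5 v3=B5 downbeat P5
bar 4: v0=E4 v1=A4 v2=B4 v3=G5 downbeat m3
bar 5: v0=A3 v1=F4 v2=A4 v3=C5 downbeat m3
bar 6: v0=G3 v1=G4 v2=B4 v3=D5 downbeat P5
  -> R5 @ bar 0 tick 0 v(0, 2): opens on M3
  -> R4 @ bar 1 tick 0 v(0, 3): B3/F5 TT untreated
  -> R3 @ bar 2 tick 0 v(2, 3): F5 above E5
  -> R4 @ bar 2 tick 0 v(0, 3): D4/E5 M2 untreated
  -> R7 @ bar 2 tick 0 v(2,): B4->F5 leap 6st
  -> R3 @ bar 2 tick 1 v(2, 3): F5 above E5
  -> R3 @ bar 2 tick 2 v(2, 3): F5 above E5
  -> R3 @ bar 2 tick 3 v(2, 3): F5 above E5
  -> R2 @ bar 3 tick 0 v(0, 3): D4/E5 M2 -> E4/B5 P5 similar
  -> R4 @ bar 4 tick 0 v(0, 1): E4/A4 P4 untreated
  -> R2 @ bar 5 tick 0 v(0, 2): E4/B4 P5 -> A3/A4 P8 similar
  -> R2 @ bar 5 tick 0 v(1, 3): A4/G5 m7 -> F4/C5 P5 similar
  -> R8 @ bar 5 tick 0 v(0, 2): penult P8 not 3rd/6th
  -> R1 @ bar 6 tick 0 v(1, 3): F4/C5 P5 -> G4/D5 P5 similar
  -> R6 @ bar 6 tick 3 v(0, 2): closes on M3

(0, 0, R5, (0, 2))
(1, 0, R4, (0, 3))
(2, 0, R3, (2, 3))
(2, 0, R4, (0, 3))
(2, 0, R7, (2,))
(2, 1, R3, (2, 3))
(2, 2, R3, (2, 3))
(2, 3, R3, (2, 3))
(3, 0, R2, (0, 3))
(4, 0, R4, (0, 1))
(5, 0, R2, (0, 2))
(5, 0, R2, (1, 3))
(5, 0, R8, (0, 2))
(6, 0, R1, (1, 3))
(6, 3, R6, (0, 2))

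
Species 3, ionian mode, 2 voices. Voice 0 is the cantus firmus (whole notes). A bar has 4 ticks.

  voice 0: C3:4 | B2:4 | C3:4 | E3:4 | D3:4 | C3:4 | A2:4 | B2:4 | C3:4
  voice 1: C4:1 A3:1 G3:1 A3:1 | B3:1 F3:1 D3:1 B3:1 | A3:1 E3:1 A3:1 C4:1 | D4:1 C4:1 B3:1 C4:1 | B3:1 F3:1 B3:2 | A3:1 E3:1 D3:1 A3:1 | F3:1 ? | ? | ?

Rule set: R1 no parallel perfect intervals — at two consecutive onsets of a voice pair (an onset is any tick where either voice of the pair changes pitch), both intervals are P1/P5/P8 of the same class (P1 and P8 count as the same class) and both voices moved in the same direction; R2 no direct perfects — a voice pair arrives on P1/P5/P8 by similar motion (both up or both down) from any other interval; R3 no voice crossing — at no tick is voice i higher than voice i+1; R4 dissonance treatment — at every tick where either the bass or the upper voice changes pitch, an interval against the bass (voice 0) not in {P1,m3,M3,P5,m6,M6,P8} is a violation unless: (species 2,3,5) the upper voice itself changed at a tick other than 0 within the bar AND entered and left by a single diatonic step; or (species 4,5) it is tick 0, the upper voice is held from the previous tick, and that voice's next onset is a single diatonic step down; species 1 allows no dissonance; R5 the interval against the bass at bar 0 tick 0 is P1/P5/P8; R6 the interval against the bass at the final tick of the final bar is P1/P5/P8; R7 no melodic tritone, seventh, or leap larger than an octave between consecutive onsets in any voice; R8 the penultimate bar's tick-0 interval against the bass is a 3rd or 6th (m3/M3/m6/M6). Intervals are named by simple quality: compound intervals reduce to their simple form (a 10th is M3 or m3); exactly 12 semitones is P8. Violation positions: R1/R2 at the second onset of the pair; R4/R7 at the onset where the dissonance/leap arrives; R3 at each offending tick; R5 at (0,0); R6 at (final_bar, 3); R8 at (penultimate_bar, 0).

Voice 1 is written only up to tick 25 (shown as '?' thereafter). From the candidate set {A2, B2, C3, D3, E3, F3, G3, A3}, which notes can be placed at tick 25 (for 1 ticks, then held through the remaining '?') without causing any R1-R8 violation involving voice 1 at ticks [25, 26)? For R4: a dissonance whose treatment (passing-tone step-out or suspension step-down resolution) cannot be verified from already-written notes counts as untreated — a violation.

{A2, A3, C3, E3, F3}

A2: legal
B2: violates R4,R7
C3: legal
D3: violates R4
E3: legal
F3: legal
G3: violates R4
A3: legal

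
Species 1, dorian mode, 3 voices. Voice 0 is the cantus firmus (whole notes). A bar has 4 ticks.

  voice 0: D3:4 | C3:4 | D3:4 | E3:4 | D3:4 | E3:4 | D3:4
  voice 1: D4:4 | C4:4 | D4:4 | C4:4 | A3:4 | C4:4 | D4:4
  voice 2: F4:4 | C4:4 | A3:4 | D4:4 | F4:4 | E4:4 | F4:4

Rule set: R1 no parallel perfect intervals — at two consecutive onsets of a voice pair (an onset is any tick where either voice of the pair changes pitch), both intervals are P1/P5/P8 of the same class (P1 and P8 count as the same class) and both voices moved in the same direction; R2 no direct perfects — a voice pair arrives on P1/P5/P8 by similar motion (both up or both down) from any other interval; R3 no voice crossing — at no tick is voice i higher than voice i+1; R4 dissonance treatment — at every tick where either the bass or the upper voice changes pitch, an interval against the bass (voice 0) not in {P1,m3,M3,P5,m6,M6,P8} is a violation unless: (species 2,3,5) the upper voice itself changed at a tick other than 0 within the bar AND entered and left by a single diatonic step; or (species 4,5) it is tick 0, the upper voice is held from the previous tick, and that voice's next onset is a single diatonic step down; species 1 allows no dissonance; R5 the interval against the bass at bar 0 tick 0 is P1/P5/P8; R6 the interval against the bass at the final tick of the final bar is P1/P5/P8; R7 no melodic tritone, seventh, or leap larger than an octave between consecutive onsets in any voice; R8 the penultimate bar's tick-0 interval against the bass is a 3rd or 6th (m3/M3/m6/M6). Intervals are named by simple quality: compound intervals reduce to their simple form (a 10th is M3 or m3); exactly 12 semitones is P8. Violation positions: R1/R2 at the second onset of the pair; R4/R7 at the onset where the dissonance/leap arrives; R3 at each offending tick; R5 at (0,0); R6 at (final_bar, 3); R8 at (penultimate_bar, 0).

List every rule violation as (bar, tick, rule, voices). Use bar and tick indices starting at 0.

(0, 0, R5, (0, 2))
(1, 0, R1, (0, 1))
(1, 0, R2, (0, 2))
(1, 0, R2, (1, 2))
(2, 0, R1, (0, 1))
(2, 0, R3, (1, 2))
(2, 1, R3, (1, 2))
(2, 2, R3, (1, 2))
(2, 3, R3, (1, 2))
(3, 0, R4, (0, 2))
(4, 0, R2, (0, 1))
(5, 0, R8, (0, 2))
(6, 3, R6, (0, 2))

bar 0: v0=D3 v1=D4 v2=F4 downbeat m3
bar 1: v0=C3 v1=C4 v2=C4 downbeat P8
bar 2: v0=D3 v1=D4 v2=A3 downbeat P5
bar 3: v0=E3 v1=C4 v2=D4 downbeat m7
bar 4: v0=D3 v1=A3 v2=F4 downbeat m3
bar 5: v0=E3 v1=C4 v2=E4 downbeat P8
bar 6: v0=D3 v1=D4 v2=F4 downbeat m3
  -> R5 @ bar 0 tick 0 v(0, 2): opens on m3
  -> R1 @ bar 1 tick 0 v(0, 1): D3/D4 P8 -> C3/C4 P8 similar
  -> R2 @ bar 1 tick 0 v(0, 2): D3/F4 m3 -> C3/C4 P8 similar
  -> R2 @ bar 1 tick 0 v(1, 2): D4/F4 m3 -> C4/C4 P1 similar
  -> R1 @ bar 2 tick 0 v(0, 1): C3/C4 P8 -> D3/D4 P8 similar
  -> R3 @ bar 2 tick 0 v(1, 2): D4 above A3
  -> R3 @ bar 2 tick 1 v(1, 2): D4 above A3
  -> R3 @ bar 2 tick 2 v(1, 2): D4 above A3
  -> R3 @ bar 2 tick 3 v(1, 2): D4 above A3
  -> R4 @ bar 3 tick 0 v(0, 2): E3/D4 m7 untreated
  -> R2 @ bar 4 tick 0 v(0, 1): E3/C4 m6 -> D3/A3 P5 similar
  -> R8 @ bar 5 tick 0 v(0, 2): penult P8 not 3rd/6th
  -> R6 @ bar 6 tick 3 v(0, 2): closes on m3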